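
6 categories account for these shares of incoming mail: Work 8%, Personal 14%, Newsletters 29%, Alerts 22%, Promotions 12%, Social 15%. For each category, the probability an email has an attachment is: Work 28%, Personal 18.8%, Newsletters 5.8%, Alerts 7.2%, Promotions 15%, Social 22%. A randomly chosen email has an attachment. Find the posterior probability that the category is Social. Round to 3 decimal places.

By Bayes' rule, posterior ∝ prior × likelihood:
  Work: 0.08 × 0.28 = 0.0224
  Personal: 0.14 × 0.188 = 0.02632
  Newsletters: 0.29 × 0.058 = 0.01682
  Alerts: 0.22 × 0.072 = 0.01584
  Promotions: 0.12 × 0.15 = 0.018
  Social: 0.15 × 0.22 = 0.033
Total = 0.13238.
P(Social | evidence) = 0.033 / 0.13238 ≈ 0.249.

0.249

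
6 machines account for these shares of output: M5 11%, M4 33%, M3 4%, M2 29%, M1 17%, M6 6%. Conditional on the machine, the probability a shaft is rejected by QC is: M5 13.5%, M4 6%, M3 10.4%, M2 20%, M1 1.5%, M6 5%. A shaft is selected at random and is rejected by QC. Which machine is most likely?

M2

By Bayes' rule, posterior ∝ prior × likelihood:
  M5: 0.11 × 0.135 = 0.01485
  M4: 0.33 × 0.06 = 0.0198
  M3: 0.04 × 0.104 = 0.00416
  M2: 0.29 × 0.2 = 0.058
  M1: 0.17 × 0.015 = 0.00255
  M6: 0.06 × 0.05 = 0.003
Total = 0.10236.
Largest term belongs to M2, so M2 is most probable.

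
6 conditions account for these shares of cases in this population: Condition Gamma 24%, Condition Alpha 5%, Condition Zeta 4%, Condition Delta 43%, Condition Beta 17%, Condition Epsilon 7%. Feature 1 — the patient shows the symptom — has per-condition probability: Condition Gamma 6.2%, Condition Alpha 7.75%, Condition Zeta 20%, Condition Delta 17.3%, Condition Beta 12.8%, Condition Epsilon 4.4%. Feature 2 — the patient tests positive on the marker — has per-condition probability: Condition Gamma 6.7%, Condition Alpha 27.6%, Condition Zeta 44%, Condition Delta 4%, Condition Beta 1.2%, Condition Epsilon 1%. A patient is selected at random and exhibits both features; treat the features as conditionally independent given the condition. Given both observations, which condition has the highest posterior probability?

Condition Zeta

By Bayes' rule, posterior ∝ prior × likelihood:
  Condition Gamma: 0.24 × 0.062 × 0.067 = 0.00099696
  Condition Alpha: 0.05 × 0.0775 × 0.276 = 0.0010695
  Condition Zeta: 0.04 × 0.2 × 0.44 = 0.00352
  Condition Delta: 0.43 × 0.173 × 0.04 = 0.0029756
  Condition Beta: 0.17 × 0.128 × 0.012 = 0.00026112
  Condition Epsilon: 0.07 × 0.044 × 0.01 = 0.0000308
Total = 0.00885398.
Largest term belongs to Condition Zeta, so Condition Zeta is most probable.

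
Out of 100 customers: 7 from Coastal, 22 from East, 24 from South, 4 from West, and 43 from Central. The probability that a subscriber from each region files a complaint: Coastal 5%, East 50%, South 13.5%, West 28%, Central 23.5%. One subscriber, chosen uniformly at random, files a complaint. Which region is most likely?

East

By Bayes' rule, posterior ∝ prior × likelihood:
  Coastal: 0.07 × 0.05 = 0.0035
  East: 0.22 × 0.5 = 0.11
  South: 0.24 × 0.135 = 0.0324
  West: 0.04 × 0.28 = 0.0112
  Central: 0.43 × 0.235 = 0.10105
Total = 0.25815.
Largest term belongs to East, so East is most probable.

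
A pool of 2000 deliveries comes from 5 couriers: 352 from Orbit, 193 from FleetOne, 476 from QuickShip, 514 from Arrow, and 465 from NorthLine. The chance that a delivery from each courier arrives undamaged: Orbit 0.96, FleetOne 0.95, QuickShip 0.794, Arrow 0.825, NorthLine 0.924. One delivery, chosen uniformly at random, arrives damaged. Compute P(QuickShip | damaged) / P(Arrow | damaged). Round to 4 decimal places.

1.0901

Taking complements, P(damaged | each) = Orbit 0.04, FleetOne 0.05, QuickShip 0.206, Arrow 0.175, NorthLine 0.076.
Unnormalized posteriors (prior × likelihood):
  Orbit: 0.176 × 0.04 = 0.00704
  FleetOne: 0.0965 × 0.05 = 0.004825
  QuickShip: 0.238 × 0.206 = 0.049028
  Arrow: 0.257 × 0.175 = 0.044975
  NorthLine: 0.2325 × 0.076 = 0.01767
Sum = 0.123538.
The ratio is 0.049028 / 0.044975 (the normalizer cancels) = 1.0901.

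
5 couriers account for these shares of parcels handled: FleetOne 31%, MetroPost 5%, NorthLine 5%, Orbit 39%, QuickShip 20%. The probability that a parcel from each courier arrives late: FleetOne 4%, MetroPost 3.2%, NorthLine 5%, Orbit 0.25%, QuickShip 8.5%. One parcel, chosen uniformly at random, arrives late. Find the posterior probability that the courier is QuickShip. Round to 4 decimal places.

0.4931

Unnormalized posteriors (prior × likelihood):
  FleetOne: 0.31 × 0.04 = 0.0124
  MetroPost: 0.05 × 0.032 = 0.0016
  NorthLine: 0.05 × 0.05 = 0.0025
  Orbit: 0.39 × 0.0025 = 0.000975
  QuickShip: 0.2 × 0.085 = 0.017
Sum = 0.034475.
P(QuickShip | evidence) = 0.017 / 0.034475 ≈ 0.4931.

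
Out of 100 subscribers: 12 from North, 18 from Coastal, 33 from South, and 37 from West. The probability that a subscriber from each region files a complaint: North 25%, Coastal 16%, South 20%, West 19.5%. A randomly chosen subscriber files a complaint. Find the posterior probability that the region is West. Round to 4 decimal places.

By Bayes' rule, posterior ∝ prior × likelihood:
  North: 0.12 × 0.25 = 0.03
  Coastal: 0.18 × 0.16 = 0.0288
  South: 0.33 × 0.2 = 0.066
  West: 0.37 × 0.195 = 0.07215
Sum = 0.19695.
P(West | evidence) = 0.07215 / 0.19695 ≈ 0.3663.

0.3663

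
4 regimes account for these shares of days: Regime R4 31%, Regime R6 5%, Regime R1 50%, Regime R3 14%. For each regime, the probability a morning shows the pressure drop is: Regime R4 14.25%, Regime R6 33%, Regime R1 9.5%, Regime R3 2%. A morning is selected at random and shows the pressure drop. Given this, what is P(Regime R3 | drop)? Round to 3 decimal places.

0.025

By Bayes' rule, posterior ∝ prior × likelihood:
  Regime R4: 0.31 × 0.1425 = 0.044175
  Regime R6: 0.05 × 0.33 = 0.0165
  Regime R1: 0.5 × 0.095 = 0.0475
  Regime R3: 0.14 × 0.02 = 0.0028
Normalizing constant = 0.110975.
P(Regime R3 | evidence) = 0.0028 / 0.110975 ≈ 0.025.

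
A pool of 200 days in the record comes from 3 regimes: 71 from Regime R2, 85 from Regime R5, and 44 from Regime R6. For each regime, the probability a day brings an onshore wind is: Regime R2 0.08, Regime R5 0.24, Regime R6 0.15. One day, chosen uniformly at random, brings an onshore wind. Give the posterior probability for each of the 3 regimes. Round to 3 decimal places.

Regime R2 0.174, Regime R5 0.624, Regime R6 0.202

Compute prior × likelihood for every hypothesis:
  Regime R2: 0.355 × 0.08 = 0.0284
  Regime R5: 0.425 × 0.24 = 0.102
  Regime R6: 0.22 × 0.15 = 0.033
Sum = 0.1634.
P(Regime R2 | onshore) = 0.0284/0.1634 ≈ 0.174
P(Regime R5 | onshore) = 0.102/0.1634 ≈ 0.624
P(Regime R6 | onshore) = 0.033/0.1634 ≈ 0.202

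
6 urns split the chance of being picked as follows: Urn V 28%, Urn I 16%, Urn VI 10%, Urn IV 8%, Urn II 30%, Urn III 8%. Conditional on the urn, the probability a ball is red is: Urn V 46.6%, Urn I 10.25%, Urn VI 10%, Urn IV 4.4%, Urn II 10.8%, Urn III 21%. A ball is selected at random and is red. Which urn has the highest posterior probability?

By Bayes' rule, posterior ∝ prior × likelihood:
  Urn V: 0.28 × 0.466 = 0.13048
  Urn I: 0.16 × 0.1025 = 0.0164
  Urn VI: 0.1 × 0.1 = 0.01
  Urn IV: 0.08 × 0.044 = 0.00352
  Urn II: 0.3 × 0.108 = 0.0324
  Urn III: 0.08 × 0.21 = 0.0168
Sum = 0.2096.
Largest term belongs to Urn V, so Urn V is most probable.

Urn V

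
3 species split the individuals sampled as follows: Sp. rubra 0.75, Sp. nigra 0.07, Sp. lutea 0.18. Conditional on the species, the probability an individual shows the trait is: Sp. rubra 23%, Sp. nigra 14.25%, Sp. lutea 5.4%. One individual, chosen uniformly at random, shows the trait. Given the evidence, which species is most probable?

Sp. rubra

Prior × likelihood for each hypothesis:
  Sp. rubra: 0.75 × 0.23 = 0.1725
  Sp. nigra: 0.07 × 0.1425 = 0.009975
  Sp. lutea: 0.18 × 0.054 = 0.00972
Normalizing constant = 0.192195.
Largest term belongs to Sp. rubra, so Sp. rubra is most probable.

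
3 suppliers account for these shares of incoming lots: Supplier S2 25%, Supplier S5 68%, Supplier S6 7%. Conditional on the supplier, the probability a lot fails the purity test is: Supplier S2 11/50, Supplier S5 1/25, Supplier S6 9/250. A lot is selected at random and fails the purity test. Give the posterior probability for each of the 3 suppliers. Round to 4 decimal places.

Unnormalized posteriors (prior × likelihood):
  Supplier S2: 0.25 × 0.22 = 0.055
  Supplier S5: 0.68 × 0.04 = 0.0272
  Supplier S6: 0.07 × 0.036 = 0.00252
Total = 0.08472.
P(Supplier S2 | off-spec) = 0.055/0.08472 ≈ 0.6492
P(Supplier S5 | off-spec) = 0.0272/0.08472 ≈ 0.3211
P(Supplier S6 | off-spec) = 0.00252/0.08472 ≈ 0.0297

Supplier S2 0.6492, Supplier S5 0.3211, Supplier S6 0.0297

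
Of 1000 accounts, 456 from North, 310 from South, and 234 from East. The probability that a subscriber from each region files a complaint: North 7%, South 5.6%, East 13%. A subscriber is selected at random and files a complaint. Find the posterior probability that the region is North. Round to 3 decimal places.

0.401

Compute prior × likelihood for every hypothesis:
  North: 0.456 × 0.07 = 0.03192
  South: 0.31 × 0.056 = 0.01736
  East: 0.234 × 0.13 = 0.03042
Total = 0.0797.
P(North | evidence) = 0.03192 / 0.0797 ≈ 0.401.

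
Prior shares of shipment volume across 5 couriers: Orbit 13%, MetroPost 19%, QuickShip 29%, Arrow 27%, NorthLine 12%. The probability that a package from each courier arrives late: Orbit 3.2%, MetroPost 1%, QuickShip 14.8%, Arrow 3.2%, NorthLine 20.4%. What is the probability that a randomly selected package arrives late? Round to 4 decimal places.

0.0821

By Bayes' rule, posterior ∝ prior × likelihood:
  Orbit: 0.13 × 0.032 = 0.00416
  MetroPost: 0.19 × 0.01 = 0.0019
  QuickShip: 0.29 × 0.148 = 0.04292
  Arrow: 0.27 × 0.032 = 0.00864
  NorthLine: 0.12 × 0.204 = 0.02448
P(late) = 0.00416 + 0.0019 + 0.04292 + 0.00864 + 0.02448 = 0.0821 → 0.0821.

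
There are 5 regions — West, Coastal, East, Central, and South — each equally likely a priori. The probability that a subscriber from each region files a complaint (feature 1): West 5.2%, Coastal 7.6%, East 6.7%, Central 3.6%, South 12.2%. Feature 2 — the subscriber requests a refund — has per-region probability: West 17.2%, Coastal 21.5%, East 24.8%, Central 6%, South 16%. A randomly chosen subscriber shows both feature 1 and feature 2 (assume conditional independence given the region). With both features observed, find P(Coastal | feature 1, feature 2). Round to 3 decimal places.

0.257

With a uniform prior (1/5 each), posterior ∝ likelihood:
  West: 0.052 × 0.172 = 0.008944
  Coastal: 0.076 × 0.215 = 0.01634
  East: 0.067 × 0.248 = 0.016616
  Central: 0.036 × 0.06 = 0.00216
  South: 0.122 × 0.16 = 0.01952
Sum = 0.06358.
P(Coastal | evidence) = 0.01634 / 0.06358 ≈ 0.257.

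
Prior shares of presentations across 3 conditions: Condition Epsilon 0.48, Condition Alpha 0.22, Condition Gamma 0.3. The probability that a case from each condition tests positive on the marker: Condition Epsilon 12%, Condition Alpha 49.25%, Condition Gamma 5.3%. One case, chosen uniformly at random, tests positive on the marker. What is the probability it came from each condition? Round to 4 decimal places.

Condition Epsilon 0.3167, Condition Alpha 0.5958, Condition Gamma 0.0874

Prior × likelihood for each hypothesis:
  Condition Epsilon: 0.48 × 0.12 = 0.0576
  Condition Alpha: 0.22 × 0.4925 = 0.10835
  Condition Gamma: 0.3 × 0.053 = 0.0159
Normalizing constant = 0.18185.
P(Condition Epsilon | marker-positive) = 0.0576/0.18185 ≈ 0.3167
P(Condition Alpha | marker-positive) = 0.10835/0.18185 ≈ 0.5958
P(Condition Gamma | marker-positive) = 0.0159/0.18185 ≈ 0.0874
(Check: 0.3167+0.5958+0.0874 = 0.9999.)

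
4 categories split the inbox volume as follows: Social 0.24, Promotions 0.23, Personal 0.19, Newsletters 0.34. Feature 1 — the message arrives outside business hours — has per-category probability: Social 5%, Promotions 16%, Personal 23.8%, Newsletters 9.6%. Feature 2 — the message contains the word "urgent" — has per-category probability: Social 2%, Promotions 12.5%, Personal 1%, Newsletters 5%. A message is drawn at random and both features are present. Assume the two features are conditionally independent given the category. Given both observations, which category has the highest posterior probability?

Promotions

Compute prior × likelihood for every hypothesis:
  Social: 0.24 × 0.05 × 0.02 = 0.00024
  Promotions: 0.23 × 0.16 × 0.125 = 0.0046
  Personal: 0.19 × 0.238 × 0.01 = 0.0004522
  Newsletters: 0.34 × 0.096 × 0.05 = 0.001632
Normalizing constant = 0.0069242.
Largest term belongs to Promotions, so Promotions is most probable.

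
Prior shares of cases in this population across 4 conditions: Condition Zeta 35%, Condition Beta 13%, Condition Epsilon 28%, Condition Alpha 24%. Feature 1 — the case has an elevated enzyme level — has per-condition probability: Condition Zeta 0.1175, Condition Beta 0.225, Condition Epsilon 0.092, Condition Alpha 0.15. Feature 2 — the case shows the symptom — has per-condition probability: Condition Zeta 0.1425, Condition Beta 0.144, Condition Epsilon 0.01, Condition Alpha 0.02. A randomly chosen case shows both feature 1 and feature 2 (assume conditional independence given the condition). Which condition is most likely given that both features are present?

Condition Zeta

Unnormalized posteriors (prior × likelihood):
  Condition Zeta: 0.35 × 0.1175 × 0.1425 = 0.0058603125
  Condition Beta: 0.13 × 0.225 × 0.144 = 0.004212
  Condition Epsilon: 0.28 × 0.092 × 0.01 = 0.0002576
  Condition Alpha: 0.24 × 0.15 × 0.02 = 0.00072
Sum = 0.0110499125.
Largest term belongs to Condition Zeta, so Condition Zeta is most probable.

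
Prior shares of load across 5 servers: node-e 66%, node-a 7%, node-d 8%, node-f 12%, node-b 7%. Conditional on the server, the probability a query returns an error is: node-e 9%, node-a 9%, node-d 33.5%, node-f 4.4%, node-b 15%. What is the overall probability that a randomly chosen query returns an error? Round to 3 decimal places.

0.108

Compute prior × likelihood for every hypothesis:
  node-e: 0.66 × 0.09 = 0.0594
  node-a: 0.07 × 0.09 = 0.0063
  node-d: 0.08 × 0.335 = 0.0268
  node-f: 0.12 × 0.044 = 0.00528
  node-b: 0.07 × 0.15 = 0.0105
P(error) = 0.0594 + 0.0063 + 0.0268 + 0.00528 + 0.0105 = 0.10828 → 0.108.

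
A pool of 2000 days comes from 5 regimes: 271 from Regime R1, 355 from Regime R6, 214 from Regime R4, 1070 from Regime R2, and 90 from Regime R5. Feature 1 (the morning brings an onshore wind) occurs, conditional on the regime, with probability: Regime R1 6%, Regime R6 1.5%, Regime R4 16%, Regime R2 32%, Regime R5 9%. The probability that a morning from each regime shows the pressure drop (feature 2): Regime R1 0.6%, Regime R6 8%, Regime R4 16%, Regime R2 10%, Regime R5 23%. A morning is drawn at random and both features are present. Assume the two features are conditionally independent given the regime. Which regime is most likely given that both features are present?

Unnormalized posteriors (prior × likelihood):
  Regime R1: 0.1355 × 0.06 × 0.006 = 0.00004878
  Regime R6: 0.1775 × 0.015 × 0.08 = 0.000213
  Regime R4: 0.107 × 0.16 × 0.16 = 0.0027392
  Regime R2: 0.535 × 0.32 × 0.1 = 0.01712
  Regime R5: 0.045 × 0.09 × 0.23 = 0.0009315
Sum = 0.02105248.
Largest term belongs to Regime R2, so Regime R2 is most probable.

Regime R2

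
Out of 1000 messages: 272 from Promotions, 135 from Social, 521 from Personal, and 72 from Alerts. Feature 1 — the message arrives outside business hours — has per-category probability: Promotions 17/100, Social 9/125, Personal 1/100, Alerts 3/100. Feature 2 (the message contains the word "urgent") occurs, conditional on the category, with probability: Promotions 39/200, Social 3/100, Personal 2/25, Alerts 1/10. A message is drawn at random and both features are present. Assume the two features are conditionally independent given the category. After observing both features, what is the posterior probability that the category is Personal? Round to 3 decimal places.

0.042

By Bayes' rule, posterior ∝ prior × likelihood:
  Promotions: 0.272 × 0.17 × 0.195 = 0.0090168
  Social: 0.135 × 0.072 × 0.03 = 0.0002916
  Personal: 0.521 × 0.01 × 0.08 = 0.0004168
  Alerts: 0.072 × 0.03 × 0.1 = 0.000216
Normalizing constant = 0.0099412.
P(Personal | evidence) = 0.0004168 / 0.0099412 ≈ 0.042.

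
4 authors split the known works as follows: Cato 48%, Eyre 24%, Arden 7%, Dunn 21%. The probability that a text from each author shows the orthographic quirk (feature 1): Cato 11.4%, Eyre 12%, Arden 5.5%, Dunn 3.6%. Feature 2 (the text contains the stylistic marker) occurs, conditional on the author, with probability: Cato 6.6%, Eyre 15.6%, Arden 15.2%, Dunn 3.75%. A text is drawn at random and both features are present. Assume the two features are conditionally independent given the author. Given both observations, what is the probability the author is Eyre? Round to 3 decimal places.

Prior × likelihood for each hypothesis:
  Cato: 0.48 × 0.114 × 0.066 = 0.00361152
  Eyre: 0.24 × 0.12 × 0.156 = 0.0044928
  Arden: 0.07 × 0.055 × 0.152 = 0.0005852
  Dunn: 0.21 × 0.036 × 0.0375 = 0.0002835
Normalizing constant = 0.00897302.
P(Eyre | evidence) = 0.0044928 / 0.00897302 ≈ 0.501.

0.501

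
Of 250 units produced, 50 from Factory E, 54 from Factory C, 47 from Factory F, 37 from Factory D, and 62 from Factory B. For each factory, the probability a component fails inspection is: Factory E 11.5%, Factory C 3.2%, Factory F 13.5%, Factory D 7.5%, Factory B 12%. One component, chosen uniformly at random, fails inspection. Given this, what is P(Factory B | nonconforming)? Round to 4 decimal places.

Compute prior × likelihood for every hypothesis:
  Factory E: 0.2 × 0.115 = 0.023
  Factory C: 0.216 × 0.032 = 0.006912
  Factory F: 0.188 × 0.135 = 0.02538
  Factory D: 0.148 × 0.075 = 0.0111
  Factory B: 0.248 × 0.12 = 0.02976
Sum = 0.096152.
P(Factory B | evidence) = 0.02976 / 0.096152 ≈ 0.3095.

0.3095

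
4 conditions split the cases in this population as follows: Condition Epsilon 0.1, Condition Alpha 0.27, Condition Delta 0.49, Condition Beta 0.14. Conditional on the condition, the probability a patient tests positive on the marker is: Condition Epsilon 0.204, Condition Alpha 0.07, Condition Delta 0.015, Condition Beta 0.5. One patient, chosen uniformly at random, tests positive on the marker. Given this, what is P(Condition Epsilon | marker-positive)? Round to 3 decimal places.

Unnormalized posteriors (prior × likelihood):
  Condition Epsilon: 0.1 × 0.204 = 0.0204
  Condition Alpha: 0.27 × 0.07 = 0.0189
  Condition Delta: 0.49 × 0.015 = 0.00735
  Condition Beta: 0.14 × 0.5 = 0.07
Sum = 0.11665.
P(Condition Epsilon | evidence) = 0.0204 / 0.11665 ≈ 0.175.

0.175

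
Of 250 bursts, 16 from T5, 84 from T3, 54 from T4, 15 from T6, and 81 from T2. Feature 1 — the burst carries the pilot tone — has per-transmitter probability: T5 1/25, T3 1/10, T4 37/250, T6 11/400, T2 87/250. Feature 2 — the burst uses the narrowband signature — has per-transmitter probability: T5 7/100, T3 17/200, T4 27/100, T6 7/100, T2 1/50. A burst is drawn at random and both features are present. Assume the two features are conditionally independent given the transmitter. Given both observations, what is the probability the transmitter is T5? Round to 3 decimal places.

Compute prior × likelihood for every hypothesis:
  T5: 0.064 × 0.04 × 0.07 = 0.0001792
  T3: 0.336 × 0.1 × 0.085 = 0.002856
  T4: 0.216 × 0.148 × 0.27 = 0.00863136
  T6: 0.06 × 0.0275 × 0.07 = 0.0001155
  T2: 0.324 × 0.348 × 0.02 = 0.00225504
Total = 0.0140371.
P(T5 | evidence) = 0.0001792 / 0.0140371 ≈ 0.013.

0.013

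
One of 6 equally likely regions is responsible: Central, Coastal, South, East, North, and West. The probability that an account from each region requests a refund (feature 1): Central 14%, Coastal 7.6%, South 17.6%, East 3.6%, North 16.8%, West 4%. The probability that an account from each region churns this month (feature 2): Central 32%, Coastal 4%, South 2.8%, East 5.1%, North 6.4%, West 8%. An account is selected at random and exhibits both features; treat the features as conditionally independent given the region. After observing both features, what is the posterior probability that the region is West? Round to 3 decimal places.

With a uniform prior (1/6 each), posterior ∝ likelihood:
  Central: 0.14 × 0.32 = 0.0448
  Coastal: 0.076 × 0.04 = 0.00304
  South: 0.176 × 0.028 = 0.004928
  East: 0.036 × 0.051 = 0.001836
  North: 0.168 × 0.064 = 0.010752
  West: 0.04 × 0.08 = 0.0032
Total = 0.068556.
P(West | evidence) = 0.0032 / 0.068556 ≈ 0.047.

0.047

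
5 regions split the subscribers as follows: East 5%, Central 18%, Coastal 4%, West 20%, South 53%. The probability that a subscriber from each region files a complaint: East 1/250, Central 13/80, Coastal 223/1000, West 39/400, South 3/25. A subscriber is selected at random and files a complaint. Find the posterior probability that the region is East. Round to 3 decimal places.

0.002

By Bayes' rule, posterior ∝ prior × likelihood:
  East: 0.05 × 0.004 = 0.0002
  Central: 0.18 × 0.1625 = 0.02925
  Coastal: 0.04 × 0.223 = 0.00892
  West: 0.2 × 0.0975 = 0.0195
  South: 0.53 × 0.12 = 0.0636
Total = 0.12147.
P(East | evidence) = 0.0002 / 0.12147 ≈ 0.002.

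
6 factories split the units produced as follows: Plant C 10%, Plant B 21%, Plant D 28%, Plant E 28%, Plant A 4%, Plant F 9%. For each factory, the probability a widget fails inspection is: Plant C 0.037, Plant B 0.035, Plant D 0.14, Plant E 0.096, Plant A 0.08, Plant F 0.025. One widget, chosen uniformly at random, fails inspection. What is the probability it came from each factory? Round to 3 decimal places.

Plant C 0.045, Plant B 0.089, Plant D 0.475, Plant E 0.326, Plant A 0.039, Plant F 0.027

Unnormalized posteriors (prior × likelihood):
  Plant C: 0.1 × 0.037 = 0.0037
  Plant B: 0.21 × 0.035 = 0.00735
  Plant D: 0.28 × 0.14 = 0.0392
  Plant E: 0.28 × 0.096 = 0.02688
  Plant A: 0.04 × 0.08 = 0.0032
  Plant F: 0.09 × 0.025 = 0.00225
Total = 0.08258.
P(Plant C | nonconforming) = 0.0037/0.08258 ≈ 0.045
P(Plant B | nonconforming) = 0.00735/0.08258 ≈ 0.089
P(Plant D | nonconforming) = 0.0392/0.08258 ≈ 0.475
P(Plant E | nonconforming) = 0.02688/0.08258 ≈ 0.326
P(Plant A | nonconforming) = 0.0032/0.08258 ≈ 0.039
P(Plant F | nonconforming) = 0.00225/0.08258 ≈ 0.027
(Check: 0.045+0.089+0.475+0.326+0.039+0.027 = 1.001.)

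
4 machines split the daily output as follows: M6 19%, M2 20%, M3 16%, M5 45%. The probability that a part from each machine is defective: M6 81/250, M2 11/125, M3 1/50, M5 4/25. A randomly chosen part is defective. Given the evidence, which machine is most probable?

M5

Prior × likelihood for each hypothesis:
  M6: 0.19 × 0.324 = 0.06156
  M2: 0.2 × 0.088 = 0.0176
  M3: 0.16 × 0.02 = 0.0032
  M5: 0.45 × 0.16 = 0.072
Normalizing constant = 0.15436.
Largest term belongs to M5, so M5 is most probable.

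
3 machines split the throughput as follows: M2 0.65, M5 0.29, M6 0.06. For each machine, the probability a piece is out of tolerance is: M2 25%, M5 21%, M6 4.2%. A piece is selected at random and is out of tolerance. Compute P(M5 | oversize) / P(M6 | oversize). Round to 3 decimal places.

Prior × likelihood for each hypothesis:
  M2: 0.65 × 0.25 = 0.1625
  M5: 0.29 × 0.21 = 0.0609
  M6: 0.06 × 0.042 = 0.00252
Total = 0.22592.
The ratio is 0.0609 / 0.00252 (the normalizer cancels) = 24.167.

24.167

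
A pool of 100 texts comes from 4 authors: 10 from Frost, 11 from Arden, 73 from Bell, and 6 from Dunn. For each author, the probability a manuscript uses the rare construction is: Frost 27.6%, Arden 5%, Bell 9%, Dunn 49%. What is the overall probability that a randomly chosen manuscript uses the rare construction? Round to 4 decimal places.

Compute prior × likelihood for every hypothesis:
  Frost: 0.1 × 0.276 = 0.0276
  Arden: 0.11 × 0.05 = 0.0055
  Bell: 0.73 × 0.09 = 0.0657
  Dunn: 0.06 × 0.49 = 0.0294
P(rare-form) = 0.0276 + 0.0055 + 0.0657 + 0.0294 = 0.1282 → 0.1282.

0.1282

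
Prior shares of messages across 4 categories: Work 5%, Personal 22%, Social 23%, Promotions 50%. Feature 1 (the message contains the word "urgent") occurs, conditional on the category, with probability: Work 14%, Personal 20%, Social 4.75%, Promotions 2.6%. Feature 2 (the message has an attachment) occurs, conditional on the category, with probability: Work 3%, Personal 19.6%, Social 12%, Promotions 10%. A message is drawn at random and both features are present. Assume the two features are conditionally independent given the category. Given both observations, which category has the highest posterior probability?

Personal

Prior × likelihood for each hypothesis:
  Work: 0.05 × 0.14 × 0.03 = 0.00021
  Personal: 0.22 × 0.2 × 0.196 = 0.008624
  Social: 0.23 × 0.0475 × 0.12 = 0.001311
  Promotions: 0.5 × 0.026 × 0.1 = 0.0013
Normalizing constant = 0.011445.
Largest term belongs to Personal, so Personal is most probable.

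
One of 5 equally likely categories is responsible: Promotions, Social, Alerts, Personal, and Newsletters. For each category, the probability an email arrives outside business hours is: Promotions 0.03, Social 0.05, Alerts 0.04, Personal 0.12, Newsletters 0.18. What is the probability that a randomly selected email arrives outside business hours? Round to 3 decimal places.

0.084

With a uniform prior (1/5 each), posterior ∝ likelihood:
  Promotions: 0.03
  Social: 0.05
  Alerts: 0.04
  Personal: 0.12
  Newsletters: 0.18
P(off-hours) = (1/5) × (0.03 + 0.05 + 0.04 + 0.12 + 0.18) = 0.42/5 ≈ 0.084.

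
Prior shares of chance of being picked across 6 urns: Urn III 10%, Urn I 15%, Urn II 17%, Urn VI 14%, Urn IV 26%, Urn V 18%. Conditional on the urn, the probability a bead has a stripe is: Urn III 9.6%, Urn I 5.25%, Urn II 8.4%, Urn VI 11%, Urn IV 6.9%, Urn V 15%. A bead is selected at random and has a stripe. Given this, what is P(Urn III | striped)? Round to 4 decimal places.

By Bayes' rule, posterior ∝ prior × likelihood:
  Urn III: 0.1 × 0.096 = 0.0096
  Urn I: 0.15 × 0.0525 = 0.007875
  Urn II: 0.17 × 0.084 = 0.01428
  Urn VI: 0.14 × 0.11 = 0.0154
  Urn IV: 0.26 × 0.069 = 0.01794
  Urn V: 0.18 × 0.15 = 0.027
Normalizing constant = 0.092095.
P(Urn III | evidence) = 0.0096 / 0.092095 ≈ 0.1042.

0.1042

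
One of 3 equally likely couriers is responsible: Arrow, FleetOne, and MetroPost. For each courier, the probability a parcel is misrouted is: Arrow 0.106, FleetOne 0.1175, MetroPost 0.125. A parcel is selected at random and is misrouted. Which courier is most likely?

MetroPost

Since the prior is uniform, the posterior is proportional to the likelihood:
  Arrow: 0.106
  FleetOne: 0.1175
  MetroPost: 0.125
Total = 0.3485.
Largest term belongs to MetroPost, so MetroPost is most probable.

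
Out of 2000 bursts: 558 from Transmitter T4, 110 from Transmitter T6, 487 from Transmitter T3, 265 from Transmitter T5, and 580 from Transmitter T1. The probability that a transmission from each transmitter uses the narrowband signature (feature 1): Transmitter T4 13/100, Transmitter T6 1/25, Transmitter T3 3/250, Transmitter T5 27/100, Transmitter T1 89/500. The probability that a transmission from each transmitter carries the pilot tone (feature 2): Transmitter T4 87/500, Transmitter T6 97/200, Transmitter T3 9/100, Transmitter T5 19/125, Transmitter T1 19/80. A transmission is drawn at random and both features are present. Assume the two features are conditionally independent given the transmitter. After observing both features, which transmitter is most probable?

Compute prior × likelihood for every hypothesis:
  Transmitter T4: 0.279 × 0.13 × 0.174 = 0.00631098
  Transmitter T6: 0.055 × 0.04 × 0.485 = 0.001067
  Transmitter T3: 0.2435 × 0.012 × 0.09 = 0.00026298
  Transmitter T5: 0.1325 × 0.27 × 0.152 = 0.0054378
  Transmitter T1: 0.29 × 0.178 × 0.2375 = 0.01225975
Normalizing constant = 0.02533851.
Largest term belongs to Transmitter T1, so Transmitter T1 is most probable.

Transmitter T1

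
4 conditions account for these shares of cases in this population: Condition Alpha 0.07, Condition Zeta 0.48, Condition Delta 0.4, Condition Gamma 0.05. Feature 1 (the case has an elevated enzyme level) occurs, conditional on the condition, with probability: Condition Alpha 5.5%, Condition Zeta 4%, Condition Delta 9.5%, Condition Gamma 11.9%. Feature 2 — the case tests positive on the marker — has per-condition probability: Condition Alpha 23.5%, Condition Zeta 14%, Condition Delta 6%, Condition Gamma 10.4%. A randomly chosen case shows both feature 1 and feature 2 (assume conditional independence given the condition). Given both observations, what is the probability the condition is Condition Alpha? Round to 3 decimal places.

0.139

Unnormalized posteriors (prior × likelihood):
  Condition Alpha: 0.07 × 0.055 × 0.235 = 0.00090475
  Condition Zeta: 0.48 × 0.04 × 0.14 = 0.002688
  Condition Delta: 0.4 × 0.095 × 0.06 = 0.00228
  Condition Gamma: 0.05 × 0.119 × 0.104 = 0.0006188
Total = 0.00649155.
P(Condition Alpha | evidence) = 0.00090475 / 0.00649155 ≈ 0.139.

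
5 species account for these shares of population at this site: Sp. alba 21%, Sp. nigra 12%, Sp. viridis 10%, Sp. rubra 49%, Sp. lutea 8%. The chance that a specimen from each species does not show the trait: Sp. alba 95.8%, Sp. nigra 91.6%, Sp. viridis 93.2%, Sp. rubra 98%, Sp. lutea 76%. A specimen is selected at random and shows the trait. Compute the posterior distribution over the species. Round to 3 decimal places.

Sp. alba 0.161, Sp. nigra 0.184, Sp. viridis 0.124, Sp. rubra 0.179, Sp. lutea 0.351

Taking complements, P(trait | each) = Sp. alba 0.042, Sp. nigra 0.084, Sp. viridis 0.068, Sp. rubra 0.02, Sp. lutea 0.24.
Unnormalized posteriors (prior × likelihood):
  Sp. alba: 0.21 × 0.042 = 0.00882
  Sp. nigra: 0.12 × 0.084 = 0.01008
  Sp. viridis: 0.1 × 0.068 = 0.0068
  Sp. rubra: 0.49 × 0.02 = 0.0098
  Sp. lutea: 0.08 × 0.24 = 0.0192
Sum = 0.0547.
P(Sp. alba | trait) = 0.00882/0.0547 ≈ 0.161
P(Sp. nigra | trait) = 0.01008/0.0547 ≈ 0.184
P(Sp. viridis | trait) = 0.0068/0.0547 ≈ 0.124
P(Sp. rubra | trait) = 0.0098/0.0547 ≈ 0.179
P(Sp. lutea | trait) = 0.0192/0.0547 ≈ 0.351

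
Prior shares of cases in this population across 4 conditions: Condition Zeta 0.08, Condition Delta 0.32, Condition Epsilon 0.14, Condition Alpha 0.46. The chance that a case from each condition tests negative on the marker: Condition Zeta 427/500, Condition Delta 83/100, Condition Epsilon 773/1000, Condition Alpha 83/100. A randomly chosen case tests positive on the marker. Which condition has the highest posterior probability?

Condition Alpha

Taking complements, P(marker-positive | each) = Condition Zeta 0.146, Condition Delta 0.17, Condition Epsilon 0.227, Condition Alpha 0.17.
Compute prior × likelihood for every hypothesis:
  Condition Zeta: 0.08 × 0.146 = 0.01168
  Condition Delta: 0.32 × 0.17 = 0.0544
  Condition Epsilon: 0.14 × 0.227 = 0.03178
  Condition Alpha: 0.46 × 0.17 = 0.0782
Sum = 0.17606.
Largest term belongs to Condition Alpha, so Condition Alpha is most probable.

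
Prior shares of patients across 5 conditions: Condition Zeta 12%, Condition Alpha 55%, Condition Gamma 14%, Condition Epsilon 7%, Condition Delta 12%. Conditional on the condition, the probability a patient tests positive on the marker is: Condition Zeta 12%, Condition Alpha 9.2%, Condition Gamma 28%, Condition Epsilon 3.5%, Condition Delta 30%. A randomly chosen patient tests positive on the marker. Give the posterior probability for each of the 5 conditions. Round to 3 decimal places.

Condition Zeta 0.101, Condition Alpha 0.355, Condition Gamma 0.275, Condition Epsilon 0.017, Condition Delta 0.252

By Bayes' rule, posterior ∝ prior × likelihood:
  Condition Zeta: 0.12 × 0.12 = 0.0144
  Condition Alpha: 0.55 × 0.092 = 0.0506
  Condition Gamma: 0.14 × 0.28 = 0.0392
  Condition Epsilon: 0.07 × 0.035 = 0.00245
  Condition Delta: 0.12 × 0.3 = 0.036
Total = 0.14265.
P(Condition Zeta | marker-positive) = 0.0144/0.14265 ≈ 0.101
P(Condition Alpha | marker-positive) = 0.0506/0.14265 ≈ 0.355
P(Condition Gamma | marker-positive) = 0.0392/0.14265 ≈ 0.275
P(Condition Epsilon | marker-positive) = 0.00245/0.14265 ≈ 0.017
P(Condition Delta | marker-positive) = 0.036/0.14265 ≈ 0.252
(Check: 0.101+0.355+0.275+0.017+0.252 = 1.000.)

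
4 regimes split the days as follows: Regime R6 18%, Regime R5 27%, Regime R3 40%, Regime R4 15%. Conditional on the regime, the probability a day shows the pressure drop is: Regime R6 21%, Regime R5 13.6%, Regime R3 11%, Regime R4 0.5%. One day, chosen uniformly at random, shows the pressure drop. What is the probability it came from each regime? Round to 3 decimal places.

By Bayes' rule, posterior ∝ prior × likelihood:
  Regime R6: 0.18 × 0.21 = 0.0378
  Regime R5: 0.27 × 0.136 = 0.03672
  Regime R3: 0.4 × 0.11 = 0.044
  Regime R4: 0.15 × 0.005 = 0.00075
Sum = 0.11927.
P(Regime R6 | drop) = 0.0378/0.11927 ≈ 0.317
P(Regime R5 | drop) = 0.03672/0.11927 ≈ 0.308
P(Regime R3 | drop) = 0.044/0.11927 ≈ 0.369
P(Regime R4 | drop) = 0.00075/0.11927 ≈ 0.006

Regime R6 0.317, Regime R5 0.308, Regime R3 0.369, Regime R4 0.006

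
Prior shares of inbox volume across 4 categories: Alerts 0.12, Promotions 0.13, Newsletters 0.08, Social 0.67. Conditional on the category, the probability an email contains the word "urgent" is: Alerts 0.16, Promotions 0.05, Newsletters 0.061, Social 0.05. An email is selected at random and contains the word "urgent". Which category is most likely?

By Bayes' rule, posterior ∝ prior × likelihood:
  Alerts: 0.12 × 0.16 = 0.0192
  Promotions: 0.13 × 0.05 = 0.0065
  Newsletters: 0.08 × 0.061 = 0.00488
  Social: 0.67 × 0.05 = 0.0335
Total = 0.06408.
Largest term belongs to Social, so Social is most probable.

Social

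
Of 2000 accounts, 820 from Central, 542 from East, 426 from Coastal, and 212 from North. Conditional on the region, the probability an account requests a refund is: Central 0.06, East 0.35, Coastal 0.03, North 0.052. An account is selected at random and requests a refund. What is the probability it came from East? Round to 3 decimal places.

0.722

By Bayes' rule, posterior ∝ prior × likelihood:
  Central: 0.41 × 0.06 = 0.0246
  East: 0.271 × 0.35 = 0.09485
  Coastal: 0.213 × 0.03 = 0.00639
  North: 0.106 × 0.052 = 0.005512
Sum = 0.131352.
P(East | evidence) = 0.09485 / 0.131352 ≈ 0.722.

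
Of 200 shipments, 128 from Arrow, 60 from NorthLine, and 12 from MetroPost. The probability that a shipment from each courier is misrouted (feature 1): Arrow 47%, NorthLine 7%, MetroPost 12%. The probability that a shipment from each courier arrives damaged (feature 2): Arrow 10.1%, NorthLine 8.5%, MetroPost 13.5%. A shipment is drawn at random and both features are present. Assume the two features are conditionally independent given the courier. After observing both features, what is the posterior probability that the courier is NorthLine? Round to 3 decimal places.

0.054

Unnormalized posteriors (prior × likelihood):
  Arrow: 0.64 × 0.47 × 0.101 = 0.0303808
  NorthLine: 0.3 × 0.07 × 0.085 = 0.001785
  MetroPost: 0.06 × 0.12 × 0.135 = 0.000972
Sum = 0.0331378.
P(NorthLine | evidence) = 0.001785 / 0.0331378 ≈ 0.054.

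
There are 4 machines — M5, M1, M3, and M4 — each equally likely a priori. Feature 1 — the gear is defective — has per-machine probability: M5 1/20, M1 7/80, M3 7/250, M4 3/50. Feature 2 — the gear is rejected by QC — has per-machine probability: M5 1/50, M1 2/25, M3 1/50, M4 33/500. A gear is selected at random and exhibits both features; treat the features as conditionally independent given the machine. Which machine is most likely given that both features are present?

Since the prior is uniform, the posterior is proportional to the likelihood:
  M5: 0.05 × 0.02 = 0.001
  M1: 0.0875 × 0.08 = 0.007
  M3: 0.028 × 0.02 = 0.00056
  M4: 0.06 × 0.066 = 0.00396
Normalizing constant = 0.01252.
Largest term belongs to M1, so M1 is most probable.

M1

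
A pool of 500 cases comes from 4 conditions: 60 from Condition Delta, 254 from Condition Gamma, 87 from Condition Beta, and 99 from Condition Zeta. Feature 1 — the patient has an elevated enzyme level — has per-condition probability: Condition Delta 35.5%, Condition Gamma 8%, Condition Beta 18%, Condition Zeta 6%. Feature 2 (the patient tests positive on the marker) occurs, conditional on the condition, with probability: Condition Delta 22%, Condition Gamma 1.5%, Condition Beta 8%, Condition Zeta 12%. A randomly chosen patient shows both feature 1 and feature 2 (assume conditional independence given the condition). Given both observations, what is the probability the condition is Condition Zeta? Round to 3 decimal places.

Compute prior × likelihood for every hypothesis:
  Condition Delta: 0.12 × 0.355 × 0.22 = 0.009372
  Condition Gamma: 0.508 × 0.08 × 0.015 = 0.0006096
  Condition Beta: 0.174 × 0.18 × 0.08 = 0.0025056
  Condition Zeta: 0.198 × 0.06 × 0.12 = 0.0014256
Normalizing constant = 0.0139128.
P(Condition Zeta | evidence) = 0.0014256 / 0.0139128 ≈ 0.102.

0.102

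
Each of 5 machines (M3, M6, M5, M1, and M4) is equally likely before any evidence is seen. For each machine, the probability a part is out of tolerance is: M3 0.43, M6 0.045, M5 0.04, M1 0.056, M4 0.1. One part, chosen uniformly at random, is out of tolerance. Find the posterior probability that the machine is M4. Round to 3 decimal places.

Since the prior is uniform, the posterior is proportional to the likelihood:
  M3: 0.43
  M6: 0.045
  M5: 0.04
  M1: 0.056
  M4: 0.1
Normalizing constant = 0.671.
P(M4 | evidence) = 0.1 / 0.671 ≈ 0.149.

0.149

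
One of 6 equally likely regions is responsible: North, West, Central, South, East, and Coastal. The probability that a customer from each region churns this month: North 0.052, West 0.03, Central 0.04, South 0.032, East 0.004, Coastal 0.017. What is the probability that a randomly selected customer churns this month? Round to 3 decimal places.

With a uniform prior (1/6 each), posterior ∝ likelihood:
  North: 0.052
  West: 0.03
  Central: 0.04
  South: 0.032
  East: 0.004
  Coastal: 0.017
P(churn) = (1/6) × (0.052 + 0.03 + 0.04 + 0.032 + 0.004 + 0.017) = 0.175/6 ≈ 0.029.

0.029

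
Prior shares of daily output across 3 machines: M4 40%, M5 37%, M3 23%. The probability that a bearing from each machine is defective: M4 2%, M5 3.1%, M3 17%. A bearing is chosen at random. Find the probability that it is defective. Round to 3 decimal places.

Compute prior × likelihood for every hypothesis:
  M4: 0.4 × 0.02 = 0.008
  M5: 0.37 × 0.031 = 0.01147
  M3: 0.23 × 0.17 = 0.0391
P(defective) = 0.008 + 0.01147 + 0.0391 = 0.05857 → 0.059.

0.059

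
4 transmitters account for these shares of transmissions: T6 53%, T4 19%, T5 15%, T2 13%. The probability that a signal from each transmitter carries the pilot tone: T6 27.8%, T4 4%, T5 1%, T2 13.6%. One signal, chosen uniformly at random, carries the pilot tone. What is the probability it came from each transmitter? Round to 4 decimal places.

Compute prior × likelihood for every hypothesis:
  T6: 0.53 × 0.278 = 0.14734
  T4: 0.19 × 0.04 = 0.0076
  T5: 0.15 × 0.01 = 0.0015
  T2: 0.13 × 0.136 = 0.01768
Total = 0.17412.
P(T6 | pilot) = 0.14734/0.17412 ≈ 0.8462
P(T4 | pilot) = 0.0076/0.17412 ≈ 0.0436
P(T5 | pilot) = 0.0015/0.17412 ≈ 0.0086
P(T2 | pilot) = 0.01768/0.17412 ≈ 0.1015
(Check: 0.8462+0.0436+0.0086+0.1015 = 0.9999.)

T6 0.8462, T4 0.0436, T5 0.0086, T2 0.1015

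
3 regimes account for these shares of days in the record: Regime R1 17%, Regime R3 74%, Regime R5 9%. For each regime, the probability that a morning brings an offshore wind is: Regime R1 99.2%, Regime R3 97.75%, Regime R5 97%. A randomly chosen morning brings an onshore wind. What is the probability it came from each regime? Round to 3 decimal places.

Regime R1 0.066, Regime R3 0.804, Regime R5 0.130

Taking complements, P(onshore | each) = Regime R1 0.008, Regime R3 0.0225, Regime R5 0.03.
Prior × likelihood for each hypothesis:
  Regime R1: 0.17 × 0.008 = 0.00136
  Regime R3: 0.74 × 0.0225 = 0.01665
  Regime R5: 0.09 × 0.03 = 0.0027
Sum = 0.02071.
P(Regime R1 | onshore) = 0.00136/0.02071 ≈ 0.066
P(Regime R3 | onshore) = 0.01665/0.02071 ≈ 0.804
P(Regime R5 | onshore) = 0.0027/0.02071 ≈ 0.130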